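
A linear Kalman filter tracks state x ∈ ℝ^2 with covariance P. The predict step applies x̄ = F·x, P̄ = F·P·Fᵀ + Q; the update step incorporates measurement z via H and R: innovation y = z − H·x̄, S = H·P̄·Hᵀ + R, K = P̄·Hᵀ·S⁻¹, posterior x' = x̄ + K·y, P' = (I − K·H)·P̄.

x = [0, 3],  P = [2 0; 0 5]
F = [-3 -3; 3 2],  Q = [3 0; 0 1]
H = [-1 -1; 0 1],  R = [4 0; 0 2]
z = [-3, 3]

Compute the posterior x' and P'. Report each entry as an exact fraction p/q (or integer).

x' = [-423/226, 663/226]
P' = [537/113 -231/113; -231/113 213/113]

x̄ = F·x = [-9, 6]
P̄ = F·P·Fᵀ + Q = [66 -48; -48 39]
y = z − H·x̄ = [-6, -3]
S = H·P̄·Hᵀ + R = [13 9; 9 41]
K = P̄·Hᵀ·S⁻¹ = [-153/226 -231/226; 9/226 213/226]
x' = x̄ + K·y = [-423/226, 663/226]
P' = (I − K·H)·P̄ = [537/113 -231/113; -231/113 213/113]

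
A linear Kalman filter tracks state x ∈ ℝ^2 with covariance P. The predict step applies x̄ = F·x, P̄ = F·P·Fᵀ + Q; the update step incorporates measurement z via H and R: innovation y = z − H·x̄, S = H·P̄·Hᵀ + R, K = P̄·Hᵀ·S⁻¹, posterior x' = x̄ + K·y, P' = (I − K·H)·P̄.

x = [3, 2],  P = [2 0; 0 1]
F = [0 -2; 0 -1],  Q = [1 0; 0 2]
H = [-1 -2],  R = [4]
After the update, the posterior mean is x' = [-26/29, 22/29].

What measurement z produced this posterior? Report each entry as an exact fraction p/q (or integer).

x̄ = F·x = [-4, -2]
P̄ = F·P·Fᵀ + Q = [5 2; 2 3]
S = H·P̄·Hᵀ + R = [29]
K = P̄·Hᵀ·S⁻¹ = [-9/29; -8/29]
x' − x̄ = [90/29, 80/29] = K·y
y = (KᵀK)⁻¹·Kᵀ·(x' − x̄) = [-10]
z = y + H·x̄ = [-10] + [8] = [-2]

z = [-2]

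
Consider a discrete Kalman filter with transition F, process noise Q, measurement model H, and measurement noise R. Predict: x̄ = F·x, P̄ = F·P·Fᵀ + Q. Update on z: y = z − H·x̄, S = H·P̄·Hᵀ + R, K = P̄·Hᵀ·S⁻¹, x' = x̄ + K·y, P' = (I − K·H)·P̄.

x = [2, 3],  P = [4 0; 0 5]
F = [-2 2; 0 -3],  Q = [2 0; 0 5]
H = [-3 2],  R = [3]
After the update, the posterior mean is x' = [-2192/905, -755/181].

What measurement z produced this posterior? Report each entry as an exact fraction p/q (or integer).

z = [-1]

x̄ = F·x = [2, -9]
P̄ = F·P·Fᵀ + Q = [38 -30; -30 50]
S = H·P̄·Hᵀ + R = [905]
K = P̄·Hᵀ·S⁻¹ = [-174/905; 38/181]
x' − x̄ = [-4002/905, 874/181] = K·y
y = (KᵀK)⁻¹·Kᵀ·(x' − x̄) = [23]
z = y + H·x̄ = [23] + [-24] = [-1]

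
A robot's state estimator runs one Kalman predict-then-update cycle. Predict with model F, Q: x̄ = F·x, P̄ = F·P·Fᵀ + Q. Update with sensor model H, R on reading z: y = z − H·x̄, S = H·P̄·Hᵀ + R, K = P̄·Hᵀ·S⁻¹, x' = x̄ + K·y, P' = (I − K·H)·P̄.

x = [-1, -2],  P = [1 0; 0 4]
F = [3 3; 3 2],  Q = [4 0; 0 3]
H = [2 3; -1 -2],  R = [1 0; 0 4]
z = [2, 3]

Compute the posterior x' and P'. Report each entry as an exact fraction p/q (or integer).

x' = [2615/1978, -1595/3956]
P' = [2879/989 -3613/1978; -3613/1978 4923/3956]

x̄ = F·x = [-9, -7]
P̄ = F·P·Fᵀ + Q = [49 33; 33 28]
y = z − H·x̄ = [41, -20]
S = H·P̄·Hᵀ + R = [845 -497; -497 297]
K = P̄·Hᵀ·S⁻¹ = [677/1978 367/1978; 317/3956 -655/3956]
x' = x̄ + K·y = [2615/1978, -1595/3956]
P' = (I − K·H)·P̄ = [2879/989 -3613/1978; -3613/1978 4923/3956]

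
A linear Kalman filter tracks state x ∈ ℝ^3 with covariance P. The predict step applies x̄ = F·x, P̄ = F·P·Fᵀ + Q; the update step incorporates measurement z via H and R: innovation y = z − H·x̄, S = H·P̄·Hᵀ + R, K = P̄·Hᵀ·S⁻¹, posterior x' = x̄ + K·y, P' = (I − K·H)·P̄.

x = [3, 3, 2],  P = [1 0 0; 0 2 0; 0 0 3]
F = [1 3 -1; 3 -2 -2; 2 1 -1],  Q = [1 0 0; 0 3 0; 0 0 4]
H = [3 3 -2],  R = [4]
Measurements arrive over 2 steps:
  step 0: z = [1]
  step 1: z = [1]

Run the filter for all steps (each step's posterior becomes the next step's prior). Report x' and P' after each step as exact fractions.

step 0: x' = [2234/269, -1121/269, 1511/269], P' = [4743/269 -3505/269 1781/269; -3505/269 3567/269 -49/269; 1781/269 -49/269 2536/269]
step 1: x' = [-869150/191581, 1502143/191581, 841889/191581], P' = [3048341/191581 -3992259/191581 -1323761/191581; -3992259/191581 5930837/191581 2660461/191581; -1323761/191581 2660461/191581 1962620/191581]

step 0: x̄ = F·x = [10, -1, 7]
step 0: P̄ = F·P·Fᵀ + Q = [23 -3 11; -3 32 8; 11 8 13]
step 0: y = z − H·x̄ = [-12]
step 0: S = H·P̄·Hᵀ + R = [269]
step 0: K = P̄·Hᵀ·S⁻¹ = [38/269; 71/269; 31/269]
step 0: x' = x̄ + K·y = [2234/269, -1121/269, 1511/269]
step 0: P' = (I − K·H)·P̄ = [4743/269 -3505/269 1781/269; -3505/269 3567/269 -49/269; 1781/269 -49/269 2536/269]
step 1: x̄ = F·x = [-2640/269, 5922/269, 1836/269]
step 1: P̄ = F·P·Fᵀ + Q = [15353/269 -35345/269 -6959/269; -35345/269 88202/269 17434/269; -6959/269 17434/269 5105/269]
step 1: y = z − H·x̄ = [-5905/269]
step 1: S = H·P̄·Hᵀ + R = [191581/269]
step 1: K = P̄·Hᵀ·S⁻¹ = [-46058/191581; 123703/191581; 21215/191581]
step 1: x' = x̄ + K·y = [-869150/191581, 1502143/191581, 841889/191581]
step 1: P' = (I − K·H)·P̄ = [3048341/191581 -3992259/191581 -1323761/191581; -3992259/191581 5930837/191581 2660461/191581; -1323761/191581 2660461/191581 1962620/191581]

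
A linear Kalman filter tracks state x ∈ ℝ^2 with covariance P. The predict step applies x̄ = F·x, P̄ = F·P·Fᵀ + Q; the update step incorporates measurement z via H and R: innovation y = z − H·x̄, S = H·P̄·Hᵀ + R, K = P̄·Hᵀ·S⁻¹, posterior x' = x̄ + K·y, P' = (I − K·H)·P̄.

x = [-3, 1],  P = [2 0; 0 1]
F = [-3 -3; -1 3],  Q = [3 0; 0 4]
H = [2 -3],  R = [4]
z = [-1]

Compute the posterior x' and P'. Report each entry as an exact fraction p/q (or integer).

x̄ = F·x = [6, 6]
P̄ = F·P·Fᵀ + Q = [30 -3; -3 15]
y = z − H·x̄ = [5]
S = H·P̄·Hᵀ + R = [295]
K = P̄·Hᵀ·S⁻¹ = [69/295; -51/295]
x' = x̄ + K·y = [423/59, 303/59]
P' = (I − K·H)·P̄ = [4089/295 2634/295; 2634/295 1824/295]

x' = [423/59, 303/59]
P' = [4089/295 2634/295; 2634/295 1824/295]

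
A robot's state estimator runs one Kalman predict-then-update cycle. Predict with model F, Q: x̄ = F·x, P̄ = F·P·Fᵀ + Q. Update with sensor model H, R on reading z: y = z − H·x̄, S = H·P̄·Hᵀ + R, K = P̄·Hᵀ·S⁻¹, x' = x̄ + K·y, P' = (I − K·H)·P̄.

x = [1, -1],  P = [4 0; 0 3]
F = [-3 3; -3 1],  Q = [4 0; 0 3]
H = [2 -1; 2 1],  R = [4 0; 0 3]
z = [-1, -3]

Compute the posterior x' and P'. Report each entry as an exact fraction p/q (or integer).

x' = [-15619/14986, -7100/7493]
P' = [6327/14986 -519/7493; -519/7493 11298/7493]

x̄ = F·x = [-6, -4]
P̄ = F·P·Fᵀ + Q = [67 45; 45 42]
y = z − H·x̄ = [7, 13]
S = H·P̄·Hᵀ + R = [134 226; 226 493]
K = P̄·Hᵀ·S⁻¹ = [3423/14986 1936/7493; -3084/7493 3420/7493]
x' = x̄ + K·y = [-15619/14986, -7100/7493]
P' = (I − K·H)·P̄ = [6327/14986 -519/7493; -519/7493 11298/7493]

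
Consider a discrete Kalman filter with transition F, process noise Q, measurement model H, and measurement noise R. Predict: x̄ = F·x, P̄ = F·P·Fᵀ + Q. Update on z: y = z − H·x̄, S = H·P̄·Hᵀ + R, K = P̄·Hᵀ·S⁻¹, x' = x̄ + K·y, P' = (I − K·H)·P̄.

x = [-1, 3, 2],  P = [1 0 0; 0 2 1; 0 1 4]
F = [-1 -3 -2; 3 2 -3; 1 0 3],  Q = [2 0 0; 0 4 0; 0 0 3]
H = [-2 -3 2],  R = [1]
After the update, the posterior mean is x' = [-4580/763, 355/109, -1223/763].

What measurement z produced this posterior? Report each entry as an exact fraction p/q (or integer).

x̄ = F·x = [-12, -3, 5]
P̄ = F·P·Fᵀ + Q = [49 14 -34; 14 45 -27; -34 -27 40]
S = H·P̄·Hᵀ + R = [1526]
K = P̄·Hᵀ·S⁻¹ = [-104/763; -31/218; 229/1526]
x' − x̄ = [4576/763, 682/109, -5038/763] = K·y
y = (KᵀK)⁻¹·Kᵀ·(x' − x̄) = [-44]
z = y + H·x̄ = [-44] + [43] = [-1]

z = [-1]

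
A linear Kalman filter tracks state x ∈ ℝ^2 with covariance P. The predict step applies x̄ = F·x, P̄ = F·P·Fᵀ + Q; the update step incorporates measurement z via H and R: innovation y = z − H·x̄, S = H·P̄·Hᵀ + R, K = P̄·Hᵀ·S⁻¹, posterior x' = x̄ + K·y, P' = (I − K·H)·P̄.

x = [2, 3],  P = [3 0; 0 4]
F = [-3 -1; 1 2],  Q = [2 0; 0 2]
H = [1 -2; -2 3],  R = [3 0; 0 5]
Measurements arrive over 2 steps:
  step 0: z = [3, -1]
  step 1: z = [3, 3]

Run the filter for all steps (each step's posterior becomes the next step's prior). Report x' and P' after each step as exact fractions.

step 0: x̄ = F·x = [-9, 8]
step 0: P̄ = F·P·Fᵀ + Q = [33 -17; -17 21]
step 0: y = z − H·x̄ = [28, -43]
step 0: S = H·P̄·Hᵀ + R = [188 -311; -311 530]
step 0: K = P̄·Hᵀ·S⁻¹ = [-877/2919 -1159/2919; -1103/2919 -113/2919]
step 0: x' = x̄ + K·y = [-330/973, -891/973]
step 0: P' = (I − K·H)·P̄ = [19483/2919 11057/2919; 11057/2919 7183/2919]
step 1: x̄ = F·x = [1881/973, -2112/973]
step 1: P̄ = F·P·Fᵀ + Q = [254710/2919 -150214/2919; -150214/2919 98281/2919]
step 1: y = z − H·x̄ = [-3186/973, 13017/973]
step 1: S = H·P̄·Hᵀ + R = [419149/973 -716868/973; -716868/973 3720532/2919]
step 1: K = P̄·Hᵀ·S⁻¹ = [59568/4562713 -2285899/9125426; -856373/4562713 940007/18250852]
step 1: x' = x̄ + K·y = [-13330101/9125426, -15823341/18250852]
step 1: P' = (I − K·H)·P̄ = [10893383/4562713 10714679/9125426; 10714679/9125426 15852917/18250852]

step 0: x' = [-330/973, -891/973], P' = [19483/2919 11057/2919; 11057/2919 7183/2919]
step 1: x' = [-13330101/9125426, -15823341/18250852], P' = [10893383/4562713 10714679/9125426; 10714679/9125426 15852917/18250852]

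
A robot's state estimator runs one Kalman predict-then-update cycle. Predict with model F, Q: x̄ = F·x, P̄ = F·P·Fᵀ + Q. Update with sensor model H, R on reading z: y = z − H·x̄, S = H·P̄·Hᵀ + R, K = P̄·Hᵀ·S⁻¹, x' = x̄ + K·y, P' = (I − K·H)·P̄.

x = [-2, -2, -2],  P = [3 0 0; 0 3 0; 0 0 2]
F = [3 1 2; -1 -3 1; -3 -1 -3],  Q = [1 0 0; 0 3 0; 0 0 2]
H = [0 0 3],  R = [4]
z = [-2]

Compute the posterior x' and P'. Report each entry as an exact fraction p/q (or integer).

x' = [48/227, 570/227, -122/227]
P' = [915/227 -910/227 -84/227; -910/227 7297/227 24/227; -84/227 24/227 100/227]

x̄ = F·x = [-12, 6, 14]
P̄ = F·P·Fᵀ + Q = [39 -14 -42; -14 35 12; -42 12 50]
y = z − H·x̄ = [-44]
S = H·P̄·Hᵀ + R = [454]
K = P̄·Hᵀ·S⁻¹ = [-63/227; 18/227; 75/227]
x' = x̄ + K·y = [48/227, 570/227, -122/227]
P' = (I − K·H)·P̄ = [915/227 -910/227 -84/227; -910/227 7297/227 24/227; -84/227 24/227 100/227]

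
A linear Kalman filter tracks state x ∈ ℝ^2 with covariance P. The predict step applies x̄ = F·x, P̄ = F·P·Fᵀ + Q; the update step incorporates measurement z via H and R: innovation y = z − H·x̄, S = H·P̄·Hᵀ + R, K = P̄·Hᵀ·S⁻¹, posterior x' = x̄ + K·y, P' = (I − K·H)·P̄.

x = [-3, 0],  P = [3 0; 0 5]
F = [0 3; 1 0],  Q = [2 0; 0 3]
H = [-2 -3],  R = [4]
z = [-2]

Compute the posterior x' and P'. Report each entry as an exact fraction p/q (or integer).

x̄ = F·x = [0, -3]
P̄ = F·P·Fᵀ + Q = [47 0; 0 6]
y = z − H·x̄ = [-11]
S = H·P̄·Hᵀ + R = [246]
K = P̄·Hᵀ·S⁻¹ = [-47/123; -3/41]
x' = x̄ + K·y = [517/123, -90/41]
P' = (I − K·H)·P̄ = [1363/123 -282/41; -282/41 192/41]

x' = [517/123, -90/41]
P' = [1363/123 -282/41; -282/41 192/41]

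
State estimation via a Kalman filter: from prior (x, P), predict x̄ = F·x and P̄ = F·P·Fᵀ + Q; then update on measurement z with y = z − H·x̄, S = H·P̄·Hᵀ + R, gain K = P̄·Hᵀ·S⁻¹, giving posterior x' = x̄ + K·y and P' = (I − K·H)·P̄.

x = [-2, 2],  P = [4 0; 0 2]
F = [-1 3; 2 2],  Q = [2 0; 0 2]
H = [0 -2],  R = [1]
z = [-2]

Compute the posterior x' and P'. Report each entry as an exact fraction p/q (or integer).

x' = [856/105, 104/105]
P' = [2456/105 4/105; 4/105 26/105]

x̄ = F·x = [8, 0]
P̄ = F·P·Fᵀ + Q = [24 4; 4 26]
y = z − H·x̄ = [-2]
S = H·P̄·Hᵀ + R = [105]
K = P̄·Hᵀ·S⁻¹ = [-8/105; -52/105]
x' = x̄ + K·y = [856/105, 104/105]
P' = (I − K·H)·P̄ = [2456/105 4/105; 4/105 26/105]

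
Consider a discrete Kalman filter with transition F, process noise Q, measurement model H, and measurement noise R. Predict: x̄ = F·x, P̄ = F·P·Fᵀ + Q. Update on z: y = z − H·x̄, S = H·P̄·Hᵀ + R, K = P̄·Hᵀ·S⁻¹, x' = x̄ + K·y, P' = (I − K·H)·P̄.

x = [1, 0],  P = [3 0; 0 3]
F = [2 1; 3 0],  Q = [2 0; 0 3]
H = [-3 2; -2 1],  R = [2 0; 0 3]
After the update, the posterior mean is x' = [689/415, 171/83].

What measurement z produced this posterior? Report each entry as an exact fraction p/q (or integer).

x̄ = F·x = [2, 3]
P̄ = F·P·Fᵀ + Q = [17 18; 18 30]
S = H·P̄·Hᵀ + R = [59 36; 36 29]
K = P̄·Hᵀ·S⁻¹ = [141/415 -404/415; 78/83 -114/83]
x' − x̄ = [-141/415, -78/83] = K·y
y = (KᵀK)⁻¹·Kᵀ·(x' − x̄) = [-1, 0]
z = y + H·x̄ = [-1, 0] + [0, -1] = [-1, -1]

z = [-1, -1]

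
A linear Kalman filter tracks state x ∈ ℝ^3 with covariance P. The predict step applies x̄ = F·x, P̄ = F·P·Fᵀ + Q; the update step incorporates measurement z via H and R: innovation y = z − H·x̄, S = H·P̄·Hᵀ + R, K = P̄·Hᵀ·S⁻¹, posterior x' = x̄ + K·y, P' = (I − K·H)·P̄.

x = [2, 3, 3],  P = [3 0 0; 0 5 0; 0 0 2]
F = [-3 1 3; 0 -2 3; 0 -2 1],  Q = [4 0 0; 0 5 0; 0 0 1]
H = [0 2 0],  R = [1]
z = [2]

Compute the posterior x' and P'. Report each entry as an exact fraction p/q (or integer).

x̄ = F·x = [6, 3, -3]
P̄ = F·P·Fᵀ + Q = [54 8 -4; 8 43 26; -4 26 23]
y = z − H·x̄ = [-4]
S = H·P̄·Hᵀ + R = [173]
K = P̄·Hᵀ·S⁻¹ = [16/173; 86/173; 52/173]
x' = x̄ + K·y = [974/173, 175/173, -727/173]
P' = (I − K·H)·P̄ = [9086/173 8/173 -1524/173; 8/173 43/173 26/173; -1524/173 26/173 1275/173]

x' = [974/173, 175/173, -727/173]
P' = [9086/173 8/173 -1524/173; 8/173 43/173 26/173; -1524/173 26/173 1275/173]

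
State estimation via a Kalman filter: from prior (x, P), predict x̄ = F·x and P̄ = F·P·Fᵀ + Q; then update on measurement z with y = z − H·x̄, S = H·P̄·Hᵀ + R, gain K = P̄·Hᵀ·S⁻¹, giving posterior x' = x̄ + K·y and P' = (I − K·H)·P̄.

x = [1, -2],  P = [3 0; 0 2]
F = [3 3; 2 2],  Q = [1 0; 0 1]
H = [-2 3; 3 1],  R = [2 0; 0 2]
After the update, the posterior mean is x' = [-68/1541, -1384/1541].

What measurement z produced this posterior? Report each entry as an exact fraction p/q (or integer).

x̄ = F·x = [-3, -2]
P̄ = F·P·Fᵀ + Q = [46 30; 30 21]
S = H·P̄·Hᵀ + R = [15 -3; -3 617]
K = P̄·Hᵀ·S⁻¹ = [-365/4623 419/1541; 364/1541 279/1541]
x' − x̄ = [4555/1541, 1698/1541] = K·y
y = (KᵀK)⁻¹·Kᵀ·(x' − x̄) = [-3, 10]
z = y + H·x̄ = [-3, 10] + [0, -11] = [-3, -1]

z = [-3, -1]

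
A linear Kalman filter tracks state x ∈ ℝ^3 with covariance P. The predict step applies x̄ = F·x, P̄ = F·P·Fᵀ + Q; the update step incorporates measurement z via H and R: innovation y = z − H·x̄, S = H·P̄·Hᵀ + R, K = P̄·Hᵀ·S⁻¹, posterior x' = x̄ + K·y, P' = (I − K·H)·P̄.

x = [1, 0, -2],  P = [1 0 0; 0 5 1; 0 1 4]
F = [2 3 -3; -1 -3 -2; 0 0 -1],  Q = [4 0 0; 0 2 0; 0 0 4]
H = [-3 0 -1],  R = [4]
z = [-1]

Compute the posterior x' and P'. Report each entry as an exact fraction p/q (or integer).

x' = [6/47, 668/141, 107/141]
P' = [257/235 -1074/235 -95/47; -1074/235 51179/705 1894/141; -95/47 1894/141 883/141]

x̄ = F·x = [8, 3, 2]
P̄ = F·P·Fᵀ + Q = [71 -20 9; -20 76 11; 9 11 8]
y = z − H·x̄ = [25]
S = H·P̄·Hᵀ + R = [705]
K = P̄·Hᵀ·S⁻¹ = [-74/235; 49/705; -7/141]
x' = x̄ + K·y = [6/47, 668/141, 107/141]
P' = (I − K·H)·P̄ = [257/235 -1074/235 -95/47; -1074/235 51179/705 1894/141; -95/47 1894/141 883/141]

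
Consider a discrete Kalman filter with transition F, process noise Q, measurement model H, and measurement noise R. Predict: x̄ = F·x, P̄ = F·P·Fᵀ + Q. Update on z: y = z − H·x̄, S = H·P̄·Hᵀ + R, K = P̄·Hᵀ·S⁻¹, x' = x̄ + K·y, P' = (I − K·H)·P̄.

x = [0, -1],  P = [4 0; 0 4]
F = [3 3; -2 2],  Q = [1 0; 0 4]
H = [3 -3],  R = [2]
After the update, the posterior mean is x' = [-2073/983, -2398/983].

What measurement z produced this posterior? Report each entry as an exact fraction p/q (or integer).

x̄ = F·x = [-3, -2]
P̄ = F·P·Fᵀ + Q = [73 0; 0 36]
S = H·P̄·Hᵀ + R = [983]
K = P̄·Hᵀ·S⁻¹ = [219/983; -108/983]
x' − x̄ = [876/983, -432/983] = K·y
y = (KᵀK)⁻¹·Kᵀ·(x' − x̄) = [4]
z = y + H·x̄ = [4] + [-3] = [1]

z = [1]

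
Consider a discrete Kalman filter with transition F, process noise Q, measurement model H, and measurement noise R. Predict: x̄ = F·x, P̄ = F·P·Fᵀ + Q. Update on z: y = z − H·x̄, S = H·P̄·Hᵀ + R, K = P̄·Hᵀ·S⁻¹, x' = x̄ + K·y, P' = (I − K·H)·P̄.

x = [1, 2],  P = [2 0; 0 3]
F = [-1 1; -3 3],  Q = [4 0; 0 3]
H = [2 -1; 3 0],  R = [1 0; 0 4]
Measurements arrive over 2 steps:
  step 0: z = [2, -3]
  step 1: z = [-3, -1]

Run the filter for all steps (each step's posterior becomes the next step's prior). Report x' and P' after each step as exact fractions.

step 0: x̄ = F·x = [1, 3]
step 0: P̄ = F·P·Fᵀ + Q = [9 15; 15 48]
step 0: y = z − H·x̄ = [3, -6]
step 0: S = H·P̄·Hᵀ + R = [25 9; 9 85]
step 0: K = P̄·Hᵀ·S⁻¹ = [3/511 162/511; -1935/2044 1287/2044]
step 0: x' = x̄ + K·y = [-452/511, -7395/2044]
step 0: P' = (I − K·H)·P̄ = [216/511 429/511; 429/511 5367/2044]
step 1: x̄ = F·x = [-5587/2044, -16761/2044]
step 1: P̄ = F·P·Fᵀ + Q = [10975/2044 8397/2044; 8397/2044 31323/2044]
step 1: y = z − H·x̄ = [-11719/2044, 14717/2044]
step 1: S = H·P̄·Hᵀ + R = [43679/2044 40659/2044; 40659/2044 106951/2044]
step 1: K = P̄·Hᵀ·S⁻¹ = [13553/369173 108498/369173; -1261317/1476692 827325/1476692]
step 1: x' = x̄ + K·y = [-305593/369173, 539697/738346]
step 1: P' = (I − K·H)·P̄ = [144664/369173 275775/369173; 275775/369173 3467517/1476692]

step 0: x' = [-452/511, -7395/2044], P' = [216/511 429/511; 429/511 5367/2044]
step 1: x' = [-305593/369173, 539697/738346], P' = [144664/369173 275775/369173; 275775/369173 3467517/1476692]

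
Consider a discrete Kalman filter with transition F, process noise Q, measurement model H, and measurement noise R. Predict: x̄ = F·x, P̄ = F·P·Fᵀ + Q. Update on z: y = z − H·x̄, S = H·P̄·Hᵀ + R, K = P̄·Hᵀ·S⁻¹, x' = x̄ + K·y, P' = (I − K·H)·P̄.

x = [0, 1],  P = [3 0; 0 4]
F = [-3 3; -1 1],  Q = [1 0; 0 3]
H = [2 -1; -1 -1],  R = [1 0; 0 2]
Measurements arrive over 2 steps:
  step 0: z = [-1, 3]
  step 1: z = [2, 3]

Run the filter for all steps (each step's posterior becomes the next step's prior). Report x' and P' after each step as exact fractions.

step 0: x̄ = F·x = [3, 1]
step 0: P̄ = F·P·Fᵀ + Q = [64 21; 21 10]
step 0: y = z − H·x̄ = [-6, 7]
step 0: S = H·P̄·Hᵀ + R = [183 -139; -139 118]
step 0: K = P̄·Hᵀ·S⁻¹ = [811/2273 -682/2273; -533/2273 -1225/2273]
step 0: x' = x̄ + K·y = [-2821/2273, -3104/2273]
step 0: P' = (I − K·H)·P̄ = [725/2273 639/2273; 639/2273 1811/2273]
step 1: x̄ = F·x = [-849/2273, -283/2273]
step 1: P̄ = F·P·Fᵀ + Q = [13595/2273 3774/2273; 3774/2273 8077/2273]
step 1: y = z − H·x̄ = [5961/2273, 5687/2273]
step 1: S = H·P̄·Hᵀ + R = [49634/2273 -22887/2273; -22887/2273 33766/2273]
step 1: K = P̄·Hᵀ·S⁻¹ = [172961/506875 -143498/506875; -127187/506875 -264109/506875]
step 1: x' = x̄ + K·y = [-18952/101375, -211491/101375]
step 1: P' = (I − K·H)·P̄ = [153319/506875 133677/506875; 133677/506875 394541/506875]

step 0: x' = [-2821/2273, -3104/2273], P' = [725/2273 639/2273; 639/2273 1811/2273]
step 1: x' = [-18952/101375, -211491/101375], P' = [153319/506875 133677/506875; 133677/506875 394541/506875]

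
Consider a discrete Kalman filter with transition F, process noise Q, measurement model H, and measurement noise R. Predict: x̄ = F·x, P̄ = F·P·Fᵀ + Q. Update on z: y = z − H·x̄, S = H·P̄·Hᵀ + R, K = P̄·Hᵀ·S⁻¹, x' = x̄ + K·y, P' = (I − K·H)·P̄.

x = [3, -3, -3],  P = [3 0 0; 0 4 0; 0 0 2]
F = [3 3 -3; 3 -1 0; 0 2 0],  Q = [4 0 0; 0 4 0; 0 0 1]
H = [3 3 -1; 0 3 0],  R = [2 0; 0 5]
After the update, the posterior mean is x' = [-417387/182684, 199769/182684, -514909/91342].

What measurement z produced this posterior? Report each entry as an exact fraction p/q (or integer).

z = [2, 3]

x̄ = F·x = [9, 12, -6]
P̄ = F·P·Fᵀ + Q = [85 15 24; 15 35 -8; 24 -8 17]
S = H·P̄·Hᵀ + R = [1273 474; 474 320]
K = P̄·Hᵀ·S⁻¹ = [33495/91342 -73539/182684; 395/91342 58773/182684; 5324/45671 -22623/91342]
x' − x̄ = [-2061543/182684, -1992439/182684, 33143/91342] = K·y
y = (KᵀK)⁻¹·Kᵀ·(x' − x̄) = [-67, -33]
z = y + H·x̄ = [-67, -33] + [69, 36] = [2, 3]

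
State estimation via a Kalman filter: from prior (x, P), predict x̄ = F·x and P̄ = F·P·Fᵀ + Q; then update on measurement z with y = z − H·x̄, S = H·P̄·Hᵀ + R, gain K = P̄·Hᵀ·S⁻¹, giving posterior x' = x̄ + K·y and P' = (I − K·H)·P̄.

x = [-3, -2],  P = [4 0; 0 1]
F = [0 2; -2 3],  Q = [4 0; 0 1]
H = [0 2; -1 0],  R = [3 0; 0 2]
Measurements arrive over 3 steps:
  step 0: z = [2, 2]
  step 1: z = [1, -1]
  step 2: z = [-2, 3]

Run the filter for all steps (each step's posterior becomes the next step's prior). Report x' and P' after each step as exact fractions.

step 0: x' = [-1116/463, 466/463], P' = [712/463 18/463; 18/463 336/463]
step 1: x' = [67934/98811, 10204/10979], P' = [145892/98811 648/10979; 648/10979 7719/10979]
step 2: x' = [-5465524/2854971, -2188973/2220533], P' = [601544/407853 18738/317219; 18738/317219 1556556/2220533]

step 0: x̄ = F·x = [-4, 0]
step 0: P̄ = F·P·Fᵀ + Q = [8 6; 6 26]
step 0: y = z − H·x̄ = [2, -2]
step 0: S = H·P̄·Hᵀ + R = [107 -12; -12 10]
step 0: K = P̄·Hᵀ·S⁻¹ = [12/463 -356/463; 224/463 -9/463]
step 0: x' = x̄ + K·y = [-1116/463, 466/463]
step 0: P' = (I − K·H)·P̄ = [712/463 18/463; 18/463 336/463]
step 1: x̄ = F·x = [932/463, 3630/463]
step 1: P̄ = F·P·Fᵀ + Q = [3196/463 1944/463; 1944/463 6119/463]
step 1: y = z − H·x̄ = [-6797/463, 469/463]
step 1: S = H·P̄·Hᵀ + R = [25865/463 -3888/463; -3888/463 4122/463]
step 1: K = P̄·Hᵀ·S⁻¹ = [432/10979 -72946/98811; 5146/10979 -324/10979]
step 1: x' = x̄ + K·y = [67934/98811, 10204/10979]
step 1: P' = (I − K·H)·P̄ = [145892/98811 648/10979; 648/10979 7719/10979]
step 2: x̄ = F·x = [20408/10979, 139640/98811]
step 2: P̄ = F·P·Fᵀ + Q = [74792/10979 43722/10979; 43722/10979 1237634/98811]
step 2: y = z − H·x̄ = [-476902/98811, 53345/10979]
step 2: S = H·P̄·Hᵀ + R = [5246969/98811 -87444/10979; -87444/10979 96750/10979]
step 2: K = P̄·Hᵀ·S⁻¹ = [12492/317219 -300772/407853; 1037704/2220533 -9369/317219]
step 2: x' = x̄ + K·y = [-5465524/2854971, -2188973/2220533]
step 2: P' = (I − K·H)·P̄ = [601544/407853 18738/317219; 18738/317219 1556556/2220533]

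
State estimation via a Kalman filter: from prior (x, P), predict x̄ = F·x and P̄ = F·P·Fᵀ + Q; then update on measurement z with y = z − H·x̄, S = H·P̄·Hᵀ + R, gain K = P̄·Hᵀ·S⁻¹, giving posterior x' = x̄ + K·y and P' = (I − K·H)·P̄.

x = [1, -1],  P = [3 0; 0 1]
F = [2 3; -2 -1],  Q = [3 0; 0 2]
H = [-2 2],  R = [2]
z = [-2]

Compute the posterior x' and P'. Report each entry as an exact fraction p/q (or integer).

x' = [-61/139, -199/139]
P' = [294/139 255/139; 255/139 285/139]

x̄ = F·x = [-1, -1]
P̄ = F·P·Fᵀ + Q = [24 -15; -15 15]
y = z − H·x̄ = [-2]
S = H·P̄·Hᵀ + R = [278]
K = P̄·Hᵀ·S⁻¹ = [-39/139; 30/139]
x' = x̄ + K·y = [-61/139, -199/139]
P' = (I − K·H)·P̄ = [294/139 255/139; 255/139 285/139]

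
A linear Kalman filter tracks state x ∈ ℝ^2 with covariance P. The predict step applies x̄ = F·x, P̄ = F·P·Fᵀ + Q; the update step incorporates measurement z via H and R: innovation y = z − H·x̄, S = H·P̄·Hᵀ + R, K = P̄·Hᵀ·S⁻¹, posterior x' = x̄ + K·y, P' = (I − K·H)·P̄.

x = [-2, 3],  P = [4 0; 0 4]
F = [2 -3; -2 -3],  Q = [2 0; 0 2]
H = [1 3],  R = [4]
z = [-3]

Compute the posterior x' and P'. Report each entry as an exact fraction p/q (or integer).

x̄ = F·x = [-13, -5]
P̄ = F·P·Fᵀ + Q = [54 20; 20 54]
y = z − H·x̄ = [25]
S = H·P̄·Hᵀ + R = [664]
K = P̄·Hᵀ·S⁻¹ = [57/332; 91/332]
x' = x̄ + K·y = [-2891/332, 615/332]
P' = (I − K·H)·P̄ = [5715/166 -1867/166; -1867/166 683/166]

x' = [-2891/332, 615/332]
P' = [5715/166 -1867/166; -1867/166 683/166]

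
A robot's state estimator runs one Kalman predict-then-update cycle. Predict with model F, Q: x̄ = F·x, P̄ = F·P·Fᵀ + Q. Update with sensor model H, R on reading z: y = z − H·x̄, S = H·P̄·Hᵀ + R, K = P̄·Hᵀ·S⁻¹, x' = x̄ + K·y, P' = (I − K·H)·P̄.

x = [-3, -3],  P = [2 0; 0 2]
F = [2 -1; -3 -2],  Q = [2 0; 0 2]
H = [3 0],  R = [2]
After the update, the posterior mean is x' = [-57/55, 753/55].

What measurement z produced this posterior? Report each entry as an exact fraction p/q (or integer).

z = [-3]

x̄ = F·x = [-3, 15]
P̄ = F·P·Fᵀ + Q = [12 -8; -8 28]
S = H·P̄·Hᵀ + R = [110]
K = P̄·Hᵀ·S⁻¹ = [18/55; -12/55]
x' − x̄ = [108/55, -72/55] = K·y
y = (KᵀK)⁻¹·Kᵀ·(x' − x̄) = [6]
z = y + H·x̄ = [6] + [-9] = [-3]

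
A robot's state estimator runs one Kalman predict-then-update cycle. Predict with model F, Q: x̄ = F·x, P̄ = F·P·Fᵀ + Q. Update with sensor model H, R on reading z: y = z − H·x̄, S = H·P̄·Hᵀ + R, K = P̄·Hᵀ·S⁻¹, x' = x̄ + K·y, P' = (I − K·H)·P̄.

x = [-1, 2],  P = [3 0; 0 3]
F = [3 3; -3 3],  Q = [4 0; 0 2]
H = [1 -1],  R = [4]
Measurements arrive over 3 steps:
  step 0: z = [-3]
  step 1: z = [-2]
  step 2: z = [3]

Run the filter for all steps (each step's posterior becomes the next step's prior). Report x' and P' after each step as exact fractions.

step 0: x' = [264/59, 447/59], P' = [1740/59 1624/59; 1624/59 1736/59]
step 1: x' = [266173/31615, 325999/31615], P' = [1238712/31615 1117136/31615; 1117136/31615 1121548/31615]
step 2: x' = [251337786/22454891, 180968727/22454891], P' = [850650312/22454891 765586864/22454891; 765586864/22454891 770090060/22454891]

step 0: x̄ = F·x = [3, 9]
step 0: P̄ = F·P·Fᵀ + Q = [58 0; 0 56]
step 0: y = z − H·x̄ = [3]
step 0: S = H·P̄·Hᵀ + R = [118]
step 0: K = P̄·Hᵀ·S⁻¹ = [29/59; -28/59]
step 0: x' = x̄ + K·y = [264/59, 447/59]
step 0: P' = (I − K·H)·P̄ = [1740/59 1624/59; 1624/59 1736/59]
step 1: x̄ = F·x = [2133/59, 549/59]
step 1: P̄ = F·P·Fᵀ + Q = [60752/59 -36/59; -36/59 2170/59]
step 1: y = z − H·x̄ = [-1702/59]
step 1: S = H·P̄·Hᵀ + R = [63230/59]
step 1: K = P̄·Hᵀ·S⁻¹ = [30394/31615; -1103/31615]
step 1: x' = x̄ + K·y = [266173/31615, 325999/31615]
step 1: P' = (I − K·H)·P̄ = [1238712/31615 1117136/31615; 1117136/31615 1121548/31615]
step 2: x̄ = F·x = [1776516/31615, 179478/31615]
step 2: P̄ = F·P·Fᵀ + Q = [41477248/31615 -1054476/31615; -1054476/31615 1197122/31615]
step 2: y = z − H·x̄ = [-1502193/31615]
step 2: S = H·P̄·Hᵀ + R = [44909782/31615]
step 2: K = P̄·Hᵀ·S⁻¹ = [21265862/22454891; -1125799/22454891]
step 2: x' = x̄ + K·y = [251337786/22454891, 180968727/22454891]
step 2: P' = (I − K·H)·P̄ = [850650312/22454891 765586864/22454891; 765586864/22454891 770090060/22454891]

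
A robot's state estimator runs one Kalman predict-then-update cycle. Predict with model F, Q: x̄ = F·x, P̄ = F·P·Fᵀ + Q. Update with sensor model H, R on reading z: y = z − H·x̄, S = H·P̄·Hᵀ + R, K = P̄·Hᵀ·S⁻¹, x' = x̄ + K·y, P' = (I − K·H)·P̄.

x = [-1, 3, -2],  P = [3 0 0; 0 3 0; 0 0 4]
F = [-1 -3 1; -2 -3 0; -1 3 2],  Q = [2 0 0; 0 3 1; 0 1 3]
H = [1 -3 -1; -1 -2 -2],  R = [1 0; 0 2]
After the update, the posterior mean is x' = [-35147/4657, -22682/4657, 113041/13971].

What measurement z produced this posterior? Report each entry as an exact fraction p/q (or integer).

x̄ = F·x = [-10, -7, 6]
P̄ = F·P·Fᵀ + Q = [36 33 -16; 33 42 -20; -16 -20 49]
S = H·P̄·Hᵀ + R = [178 203; 203 310]
K = P̄·Hᵀ·S⁻¹ = [-120/4657 -973/4657; -2333/4657 371/4657; 6976/13971 -6461/13971]
x' − x̄ = [11423/4657, 9917/4657, 29215/13971] = K·y
y = (KᵀK)⁻¹·Kᵀ·(x' − x̄) = [-6, -11]
z = y + H·x̄ = [-6, -11] + [5, 12] = [-1, 1]

z = [-1, 1]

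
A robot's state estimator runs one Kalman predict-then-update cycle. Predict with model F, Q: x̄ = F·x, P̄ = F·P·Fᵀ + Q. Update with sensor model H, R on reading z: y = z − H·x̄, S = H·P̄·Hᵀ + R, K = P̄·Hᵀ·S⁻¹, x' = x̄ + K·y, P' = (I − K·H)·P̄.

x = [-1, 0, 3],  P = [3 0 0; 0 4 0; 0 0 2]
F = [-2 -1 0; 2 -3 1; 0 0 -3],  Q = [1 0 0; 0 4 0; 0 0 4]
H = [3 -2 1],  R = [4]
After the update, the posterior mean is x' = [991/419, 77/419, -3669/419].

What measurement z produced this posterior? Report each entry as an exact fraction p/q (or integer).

x̄ = F·x = [2, 1, -9]
P̄ = F·P·Fᵀ + Q = [17 0 0; 0 54 -6; 0 -6 22]
S = H·P̄·Hᵀ + R = [419]
K = P̄·Hᵀ·S⁻¹ = [51/419; -114/419; 34/419]
x' − x̄ = [153/419, -342/419, 102/419] = K·y
y = (KᵀK)⁻¹·Kᵀ·(x' − x̄) = [3]
z = y + H·x̄ = [3] + [-5] = [-2]

z = [-2]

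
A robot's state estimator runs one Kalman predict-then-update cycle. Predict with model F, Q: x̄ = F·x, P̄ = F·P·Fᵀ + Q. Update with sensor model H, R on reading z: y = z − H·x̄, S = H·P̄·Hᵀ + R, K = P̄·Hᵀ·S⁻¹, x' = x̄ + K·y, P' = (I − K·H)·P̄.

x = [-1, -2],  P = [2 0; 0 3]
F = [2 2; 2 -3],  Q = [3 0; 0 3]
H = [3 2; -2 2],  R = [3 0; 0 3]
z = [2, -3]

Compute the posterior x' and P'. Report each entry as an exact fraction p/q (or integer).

x̄ = F·x = [-6, 4]
P̄ = F·P·Fᵀ + Q = [23 -10; -10 38]
y = z − H·x̄ = [12, -23]
S = H·P̄·Hᵀ + R = [242 -6; -6 327]
K = P̄·Hᵀ·S⁻¹ = [5209/26366 -2613/13183; 2603/13183 3918/13183]
x' = x̄ + K·y = [12255/13183, -6146/13183]
P' = (I − K·H)·P̄ = [6261/26366 -789/13183; -789/13183 5088/13183]

x' = [12255/13183, -6146/13183]
P' = [6261/26366 -789/13183; -789/13183 5088/13183]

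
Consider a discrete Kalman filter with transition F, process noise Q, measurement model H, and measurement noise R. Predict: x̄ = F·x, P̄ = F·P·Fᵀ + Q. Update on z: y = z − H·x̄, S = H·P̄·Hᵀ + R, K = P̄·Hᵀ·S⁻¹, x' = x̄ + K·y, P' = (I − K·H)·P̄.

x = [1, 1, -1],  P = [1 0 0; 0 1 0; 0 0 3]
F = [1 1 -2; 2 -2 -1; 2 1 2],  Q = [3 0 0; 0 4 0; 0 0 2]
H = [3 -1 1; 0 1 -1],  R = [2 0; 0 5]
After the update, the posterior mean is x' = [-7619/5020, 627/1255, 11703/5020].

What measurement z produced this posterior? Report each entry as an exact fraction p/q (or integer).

z = [-3, -2]

x̄ = F·x = [4, 1, 1]
P̄ = F·P·Fᵀ + Q = [17 6 -9; 6 15 -4; -9 -4 19]
S = H·P̄·Hᵀ + R = [107 3; 3 47]
K = P̄·Hᵀ·S⁻¹ = [1647/5020 1497/5020; -26/1255 509/1255; -119/5020 -2449/5020]
x' − x̄ = [-27699/5020, -628/1255, 6683/5020] = K·y
y = (KᵀK)⁻¹·Kᵀ·(x' − x̄) = [-15, -2]
z = y + H·x̄ = [-15, -2] + [12, 0] = [-3, -2]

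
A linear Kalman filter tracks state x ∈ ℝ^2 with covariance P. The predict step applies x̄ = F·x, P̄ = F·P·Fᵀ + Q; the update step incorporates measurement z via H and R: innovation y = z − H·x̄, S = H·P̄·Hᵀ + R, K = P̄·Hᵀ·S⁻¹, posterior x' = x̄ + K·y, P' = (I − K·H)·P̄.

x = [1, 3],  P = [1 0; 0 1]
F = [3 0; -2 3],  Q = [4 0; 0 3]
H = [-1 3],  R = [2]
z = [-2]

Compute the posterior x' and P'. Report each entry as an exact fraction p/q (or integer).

x' = [241/39, 19/13]
P' = [1574/195 168/65; 168/65 68/65]

x̄ = F·x = [3, 7]
P̄ = F·P·Fᵀ + Q = [13 -6; -6 16]
y = z − H·x̄ = [-20]
S = H·P̄·Hᵀ + R = [195]
K = P̄·Hᵀ·S⁻¹ = [-31/195; 18/65]
x' = x̄ + K·y = [241/39, 19/13]
P' = (I − K·H)·P̄ = [1574/195 168/65; 168/65 68/65]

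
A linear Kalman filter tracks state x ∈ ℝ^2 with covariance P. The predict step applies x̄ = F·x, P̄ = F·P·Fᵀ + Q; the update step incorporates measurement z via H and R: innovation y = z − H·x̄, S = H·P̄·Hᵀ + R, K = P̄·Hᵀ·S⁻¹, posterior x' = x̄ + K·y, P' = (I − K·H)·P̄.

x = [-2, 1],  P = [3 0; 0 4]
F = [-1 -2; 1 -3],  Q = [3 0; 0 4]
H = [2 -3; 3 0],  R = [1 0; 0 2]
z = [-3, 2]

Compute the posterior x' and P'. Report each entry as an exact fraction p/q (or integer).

x̄ = F·x = [0, -5]
P̄ = F·P·Fᵀ + Q = [22 21; 21 43]
y = z − H·x̄ = [-18, 2]
S = H·P̄·Hᵀ + R = [224 -57; -57 200]
K = P̄·Hᵀ·S⁻¹ = [-38/41551 13701/41551; -13809/41551 9153/41551]
x' = x̄ + K·y = [28086/41551, 59113/41551]
P' = (I − K·H)·P̄ = [9134/41551 6102/41551; 6102/41551 8671/41551]

x' = [28086/41551, 59113/41551]
P' = [9134/41551 6102/41551; 6102/41551 8671/41551]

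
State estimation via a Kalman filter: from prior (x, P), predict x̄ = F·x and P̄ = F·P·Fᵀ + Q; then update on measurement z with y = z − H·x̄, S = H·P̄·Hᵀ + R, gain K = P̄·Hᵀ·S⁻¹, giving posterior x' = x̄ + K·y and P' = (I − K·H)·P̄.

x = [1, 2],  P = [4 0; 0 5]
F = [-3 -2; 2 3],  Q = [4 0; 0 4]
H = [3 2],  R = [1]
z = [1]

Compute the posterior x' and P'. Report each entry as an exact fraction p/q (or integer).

x̄ = F·x = [-7, 8]
P̄ = F·P·Fᵀ + Q = [60 -54; -54 65]
y = z − H·x̄ = [6]
S = H·P̄·Hᵀ + R = [153]
K = P̄·Hᵀ·S⁻¹ = [8/17; -32/153]
x' = x̄ + K·y = [-71/17, 344/51]
P' = (I − K·H)·P̄ = [444/17 -662/17; -662/17 8921/153]

x' = [-71/17, 344/51]
P' = [444/17 -662/17; -662/17 8921/153]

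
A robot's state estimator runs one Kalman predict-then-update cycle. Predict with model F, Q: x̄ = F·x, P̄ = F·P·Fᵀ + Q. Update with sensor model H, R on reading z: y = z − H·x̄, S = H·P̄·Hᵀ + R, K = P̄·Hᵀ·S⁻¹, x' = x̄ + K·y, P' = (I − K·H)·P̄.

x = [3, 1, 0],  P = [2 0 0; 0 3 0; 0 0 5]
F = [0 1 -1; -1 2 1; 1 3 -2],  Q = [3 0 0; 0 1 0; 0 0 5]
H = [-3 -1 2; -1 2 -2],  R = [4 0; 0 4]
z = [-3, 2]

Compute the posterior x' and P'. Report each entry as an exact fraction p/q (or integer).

x̄ = F·x = [1, -1, 6]
P̄ = F·P·Fᵀ + Q = [11 1 19; 1 20 6; 19 6 54]
y = z − H·x̄ = [-13, 17]
S = H·P̄·Hᵀ + R = [93 -116; -116 335]
K = P̄·Hᵀ·S⁻¹ = [-4112/17699 -3907/17699; -553/17699 1235/17699; 1735/17699 -5475/17699]
x' = x̄ + K·y = [4736/17699, 10485/17699, -9436/17699]
P' = (I − K·H)·P̄ = [27508/17699 77956/17699 72016/17699; 77956/17699 314552/17699 273104/17699; 72016/17699 273104/17699 248046/17699]

x' = [4736/17699, 10485/17699, -9436/17699]
P' = [27508/17699 77956/17699 72016/17699; 77956/17699 314552/17699 273104/17699; 72016/17699 273104/17699 248046/17699]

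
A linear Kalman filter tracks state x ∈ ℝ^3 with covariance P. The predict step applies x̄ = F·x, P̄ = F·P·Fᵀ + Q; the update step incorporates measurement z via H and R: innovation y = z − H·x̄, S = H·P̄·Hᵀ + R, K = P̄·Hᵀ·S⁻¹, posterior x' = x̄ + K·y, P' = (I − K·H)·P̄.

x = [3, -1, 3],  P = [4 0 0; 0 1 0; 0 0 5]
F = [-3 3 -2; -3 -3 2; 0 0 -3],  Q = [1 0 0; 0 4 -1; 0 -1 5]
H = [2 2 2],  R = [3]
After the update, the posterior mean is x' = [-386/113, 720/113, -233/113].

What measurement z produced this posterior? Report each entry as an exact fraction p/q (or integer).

z = [2]

x̄ = F·x = [-18, 0, -9]
P̄ = F·P·Fᵀ + Q = [66 7 30; 7 69 -31; 30 -31 50]
S = H·P̄·Hᵀ + R = [791]
K = P̄·Hᵀ·S⁻¹ = [206/791; 90/791; 14/113]
x' − x̄ = [1648/113, 720/113, 784/113] = K·y
y = (KᵀK)⁻¹·Kᵀ·(x' − x̄) = [56]
z = y + H·x̄ = [56] + [-54] = [2]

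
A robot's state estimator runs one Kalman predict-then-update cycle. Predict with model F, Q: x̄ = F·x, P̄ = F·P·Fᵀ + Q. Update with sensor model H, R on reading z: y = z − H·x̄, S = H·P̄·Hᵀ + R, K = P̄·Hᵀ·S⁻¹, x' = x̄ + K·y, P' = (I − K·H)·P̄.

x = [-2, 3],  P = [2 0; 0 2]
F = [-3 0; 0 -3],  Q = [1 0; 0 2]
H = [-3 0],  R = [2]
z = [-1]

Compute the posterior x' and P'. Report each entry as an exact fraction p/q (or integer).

x̄ = F·x = [6, -9]
P̄ = F·P·Fᵀ + Q = [19 0; 0 20]
y = z − H·x̄ = [17]
S = H·P̄·Hᵀ + R = [173]
K = P̄·Hᵀ·S⁻¹ = [-57/173; 0]
x' = x̄ + K·y = [69/173, -9]
P' = (I − K·H)·P̄ = [38/173 0; 0 20]

x' = [69/173, -9]
P' = [38/173 0; 0 20]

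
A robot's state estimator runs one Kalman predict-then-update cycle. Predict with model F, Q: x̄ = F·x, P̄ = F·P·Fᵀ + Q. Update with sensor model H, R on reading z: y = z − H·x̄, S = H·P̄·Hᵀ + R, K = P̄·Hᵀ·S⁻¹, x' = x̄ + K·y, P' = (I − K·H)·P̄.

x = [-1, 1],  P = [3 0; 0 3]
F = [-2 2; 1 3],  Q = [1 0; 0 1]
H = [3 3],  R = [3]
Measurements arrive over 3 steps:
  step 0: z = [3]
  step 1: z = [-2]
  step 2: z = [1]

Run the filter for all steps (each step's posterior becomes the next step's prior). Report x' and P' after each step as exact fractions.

step 0: x̄ = F·x = [4, 2]
step 0: P̄ = F·P·Fᵀ + Q = [25 12; 12 31]
step 0: y = z − H·x̄ = [-15]
step 0: S = H·P̄·Hᵀ + R = [723]
step 0: K = P̄·Hᵀ·S⁻¹ = [37/241; 43/241]
step 0: x' = x̄ + K·y = [409/241, -163/241]
step 0: P' = (I − K·H)·P̄ = [1918/241 -1881/241; -1881/241 1924/241]
step 1: x̄ = F·x = [-1144/241, -80/241]
step 1: P̄ = F·P·Fᵀ + Q = [30657/241 15232/241; 15232/241 8189/241]
step 1: y = z − H·x̄ = [3190/241]
step 1: S = H·P̄·Hᵀ + R = [624513/241]
step 1: K = P̄·Hᵀ·S⁻¹ = [45889/208171; 23421/208171]
step 1: x' = x̄ + K·y = [-380754/208171, 240910/208171]
step 1: P' = (I − K·H)·P̄ = [267624/208171 -221735/208171; -221735/208171 245156/208171]
step 2: x̄ = F·x = [1243328/208171, 341976/208171]
step 2: P̄ = F·P·Fᵀ + Q = [4033171/208171 1822628/208171; 1822628/208171 1351789/208171]
step 2: y = z − H·x̄ = [-4547741/208171]
step 2: S = H·P̄·Hᵀ + R = [81896457/208171]
step 2: K = P̄·Hᵀ·S⁻¹ = [5855799/27298819; 3174417/27298819]
step 2: x' = x̄ + K·y = [35118863/27298819, -24503343/27298819]
step 2: P' = (I − K·H)·P̄ = [34729426/27298819 -28873627/27298819; -28873627/27298819 32048044/27298819]

step 0: x' = [409/241, -163/241], P' = [1918/241 -1881/241; -1881/241 1924/241]
step 1: x' = [-380754/208171, 240910/208171], P' = [267624/208171 -221735/208171; -221735/208171 245156/208171]
step 2: x' = [35118863/27298819, -24503343/27298819], P' = [34729426/27298819 -28873627/27298819; -28873627/27298819 32048044/27298819]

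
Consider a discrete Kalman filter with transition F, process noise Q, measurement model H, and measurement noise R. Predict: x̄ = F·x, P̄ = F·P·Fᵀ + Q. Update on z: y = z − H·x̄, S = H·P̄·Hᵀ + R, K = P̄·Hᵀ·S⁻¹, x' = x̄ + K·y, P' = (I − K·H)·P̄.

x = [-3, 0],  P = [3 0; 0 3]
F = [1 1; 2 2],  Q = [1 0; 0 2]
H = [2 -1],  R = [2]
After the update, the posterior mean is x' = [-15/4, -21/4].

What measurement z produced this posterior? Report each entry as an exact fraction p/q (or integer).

z = [-3]

x̄ = F·x = [-3, -6]
P̄ = F·P·Fᵀ + Q = [7 12; 12 26]
S = H·P̄·Hᵀ + R = [8]
K = P̄·Hᵀ·S⁻¹ = [1/4; -1/4]
x' − x̄ = [-3/4, 3/4] = K·y
y = (KᵀK)⁻¹·Kᵀ·(x' − x̄) = [-3]
z = y + H·x̄ = [-3] + [0] = [-3]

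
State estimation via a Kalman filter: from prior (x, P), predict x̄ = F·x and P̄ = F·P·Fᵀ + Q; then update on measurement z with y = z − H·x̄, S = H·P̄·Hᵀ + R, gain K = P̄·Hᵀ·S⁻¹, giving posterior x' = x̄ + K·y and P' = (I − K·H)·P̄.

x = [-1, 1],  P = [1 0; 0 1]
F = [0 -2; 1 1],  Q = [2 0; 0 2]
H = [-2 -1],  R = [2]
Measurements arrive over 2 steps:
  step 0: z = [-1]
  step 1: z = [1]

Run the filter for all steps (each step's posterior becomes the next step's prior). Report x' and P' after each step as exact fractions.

step 0: x' = [3/11, 0], P' = [16/11 -2; -2 4]
step 1: x' = [-112/169, 62/169], P' = [226/169 -276/169; -276/169 527/169]

step 0: x̄ = F·x = [-2, 0]
step 0: P̄ = F·P·Fᵀ + Q = [6 -2; -2 4]
step 0: y = z − H·x̄ = [-5]
step 0: S = H·P̄·Hᵀ + R = [22]
step 0: K = P̄·Hᵀ·S⁻¹ = [-5/11; 0]
step 0: x' = x̄ + K·y = [3/11, 0]
step 0: P' = (I − K·H)·P̄ = [16/11 -2; -2 4]
step 1: x̄ = F·x = [0, 3/11]
step 1: P̄ = F·P·Fᵀ + Q = [18 -4; -4 38/11]
step 1: y = z − H·x̄ = [14/11]
step 1: S = H·P̄·Hᵀ + R = [676/11]
step 1: K = P̄·Hᵀ·S⁻¹ = [-88/169; 25/338]
step 1: x' = x̄ + K·y = [-112/169, 62/169]
step 1: P' = (I − K·H)·P̄ = [226/169 -276/169; -276/169 527/169]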